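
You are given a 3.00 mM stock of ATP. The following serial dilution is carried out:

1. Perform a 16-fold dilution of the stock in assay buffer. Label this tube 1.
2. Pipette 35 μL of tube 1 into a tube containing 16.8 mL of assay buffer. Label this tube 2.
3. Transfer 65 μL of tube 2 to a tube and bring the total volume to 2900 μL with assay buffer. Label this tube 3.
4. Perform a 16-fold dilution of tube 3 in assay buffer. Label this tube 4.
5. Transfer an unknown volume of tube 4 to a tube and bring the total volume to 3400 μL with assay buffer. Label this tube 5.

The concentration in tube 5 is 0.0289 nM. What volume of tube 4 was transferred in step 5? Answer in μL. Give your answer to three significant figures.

180 μL

Step 1: 16-fold → factor 16
Step 2: 35 μL + 16.8 mL = 16835 μL total → factor 16835/35 = 481
Step 3: 65 μL brought to 2900 μL → factor 2900/65 = 44.615
Step 4: 16-fold → factor 16
Step 5: v brought to 3400 μL → factor = 3400 μL/v
Product of known-step factors = 5.4938 × 10^6
Overall factor = 3.00 mM / (0.0289 nM) = 1.0381 × 10^8
Step-5 factor = 1.0381 × 10^8 / 5.4938 × 10^6 = 18.895
v = 3400 μL / 18.895 = 180 μL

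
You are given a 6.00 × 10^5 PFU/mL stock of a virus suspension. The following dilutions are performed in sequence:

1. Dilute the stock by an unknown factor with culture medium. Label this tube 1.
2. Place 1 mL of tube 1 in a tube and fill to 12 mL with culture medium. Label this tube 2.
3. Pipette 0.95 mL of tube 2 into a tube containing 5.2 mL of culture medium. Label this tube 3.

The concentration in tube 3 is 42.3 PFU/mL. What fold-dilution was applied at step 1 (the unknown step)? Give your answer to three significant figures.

Step 1: unknown factor x
Step 2: 1 mL brought to 12 mL → factor 12/1 = 12
Step 3: 0.95 mL + 5.2 mL = 6.15 mL total → factor 6.15/0.95 = 6.4737
Product of known-step factors = 77.684
Overall factor = 6.00 × 10^5 PFU/mL / (42.3 PFU/mL) = 14184
x = 14184 / 77.684 = 183

183-fold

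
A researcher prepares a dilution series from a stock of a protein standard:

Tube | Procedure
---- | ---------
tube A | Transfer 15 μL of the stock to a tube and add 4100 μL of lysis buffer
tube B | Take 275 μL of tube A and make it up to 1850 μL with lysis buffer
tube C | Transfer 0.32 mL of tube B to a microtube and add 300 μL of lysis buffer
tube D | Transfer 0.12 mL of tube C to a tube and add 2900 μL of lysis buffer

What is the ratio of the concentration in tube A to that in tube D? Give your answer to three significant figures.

Step 1: 15 μL + 4100 μL = 4115 μL total → factor 4115/15 = 274.33
Step 2: 275 μL brought to 1850 μL → factor 1850/275 = 6.7273
Step 3: 0.32 mL + 300 μL = 0.62 mL total → factor 0.62/0.32 = 1.9375
Step 4: 0.12 mL + 2900 μL = 3.02 mL total → factor 3.02/0.12 = 25.167
Dilution factor to tube A = 274.33; to tube D = 89988
[tube A]/[tube D] = (factor to tube D)/(factor to tube A) = 89988/274.33 = 328

328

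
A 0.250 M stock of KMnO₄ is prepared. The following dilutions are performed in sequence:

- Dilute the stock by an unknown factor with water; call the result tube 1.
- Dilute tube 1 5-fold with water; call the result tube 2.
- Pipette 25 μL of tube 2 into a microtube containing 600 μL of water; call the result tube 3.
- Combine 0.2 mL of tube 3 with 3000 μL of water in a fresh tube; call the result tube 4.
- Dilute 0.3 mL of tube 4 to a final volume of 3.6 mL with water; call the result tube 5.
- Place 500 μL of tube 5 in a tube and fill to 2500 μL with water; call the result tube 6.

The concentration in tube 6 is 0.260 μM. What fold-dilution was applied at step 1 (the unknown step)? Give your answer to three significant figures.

Step 1: unknown factor x
Step 2: 5-fold → factor 5
Step 3: 25 μL + 600 μL = 625 μL total → factor 625/25 = 25
Step 4: 0.2 mL + 3000 μL = 3.2 mL total → factor 3.2/0.2 = 16
Step 5: 0.3 mL brought to 3.6 mL → factor 3.6/0.3 = 12
Step 6: 500 μL brought to 2500 μL → factor 2500/500 = 5
Product of known-step factors = 1.2 × 10^5
Overall factor = 0.250 M / (0.260 μM) = 9.6154 × 10^5
x = 9.6154 × 10^5 / 1.2 × 10^5 = 8.01

8.01-fold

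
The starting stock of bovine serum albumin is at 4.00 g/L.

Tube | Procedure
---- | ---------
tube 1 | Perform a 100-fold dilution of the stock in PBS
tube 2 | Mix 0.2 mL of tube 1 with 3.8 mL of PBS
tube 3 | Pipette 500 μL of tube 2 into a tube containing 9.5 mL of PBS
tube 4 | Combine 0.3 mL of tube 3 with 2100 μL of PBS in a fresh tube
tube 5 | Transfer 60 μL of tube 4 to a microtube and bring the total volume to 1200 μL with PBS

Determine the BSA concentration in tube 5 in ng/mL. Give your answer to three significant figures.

Step 1: 100-fold → factor 100
Step 2: 0.2 mL + 3.8 mL = 4 mL total → factor 4/0.2 = 20
Step 3: 500 μL + 9.5 mL = 10000 μL total → factor 10000/500 = 20
Step 4: 0.3 mL + 2100 μL = 2.4 mL total → factor 2.4/0.3 = 8
Step 5: 60 μL brought to 1200 μL → factor 1200/60 = 20
Overall dilution factor = 100 × 20 × 20 × 8 × 20 = 6.4 × 10^6
Final = 4.00 g/L / 6.4 × 10^6 = 6.250 × 10^-7 g/L = 0.625 ng/mL

0.625 ng/mL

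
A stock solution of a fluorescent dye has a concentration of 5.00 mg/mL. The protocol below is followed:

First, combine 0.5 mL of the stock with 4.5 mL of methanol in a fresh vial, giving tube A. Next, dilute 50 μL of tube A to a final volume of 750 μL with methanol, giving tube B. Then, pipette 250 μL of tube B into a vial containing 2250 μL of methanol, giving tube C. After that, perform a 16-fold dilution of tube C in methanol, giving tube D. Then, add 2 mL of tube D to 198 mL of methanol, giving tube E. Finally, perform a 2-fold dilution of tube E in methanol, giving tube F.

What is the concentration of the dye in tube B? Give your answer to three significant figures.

Step 1: 0.5 mL + 4.5 mL = 5 mL total → factor 5/0.5 = 10
Step 2: 50 μL brought to 750 μL → factor 750/50 = 15
Dilution factor through tube B = 10 × 15 = 150
[tube B] = 5.00 mg/mL / 150 = 0.0333 mg/mL

0.0333 mg/mL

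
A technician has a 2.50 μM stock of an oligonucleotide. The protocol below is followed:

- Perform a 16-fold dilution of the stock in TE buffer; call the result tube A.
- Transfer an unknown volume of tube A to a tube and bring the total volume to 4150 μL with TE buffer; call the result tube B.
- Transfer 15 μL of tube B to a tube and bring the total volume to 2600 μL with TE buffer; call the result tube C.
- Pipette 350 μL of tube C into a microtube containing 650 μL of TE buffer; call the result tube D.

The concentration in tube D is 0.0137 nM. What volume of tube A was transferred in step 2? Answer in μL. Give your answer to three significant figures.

180 μL

Step 1: 16-fold → factor 16
Step 2: v brought to 4150 μL → factor = 4150 μL/v
Step 3: 15 μL brought to 2600 μL → factor 2600/15 = 173.33
Step 4: 350 μL + 650 μL = 1000 μL total → factor 1000/350 = 2.8571
Product of known-step factors = 7923.8
Overall factor = 2.50 μM / (0.0137 nM) = 1.8248 × 10^5
Step-2 factor = 1.8248 × 10^5 / 7923.8 = 23.03
v = 4150 μL / 23.03 = 180 μL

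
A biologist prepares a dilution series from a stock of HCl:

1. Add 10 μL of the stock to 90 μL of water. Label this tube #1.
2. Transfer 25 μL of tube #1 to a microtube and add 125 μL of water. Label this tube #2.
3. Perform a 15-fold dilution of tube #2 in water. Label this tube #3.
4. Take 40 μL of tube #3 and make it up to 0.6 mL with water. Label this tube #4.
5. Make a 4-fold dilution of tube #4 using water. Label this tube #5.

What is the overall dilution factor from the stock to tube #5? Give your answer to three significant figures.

5.40 × 10^4

Step 1: 10 μL + 90 μL = 100 μL total → factor 100/10 = 10
Step 2: 25 μL + 125 μL = 150 μL total → factor 150/25 = 6
Step 3: 15-fold → factor 15
Step 4: 40 μL brought to 0.6 mL → factor 600/40 = 15
Step 5: 4-fold → factor 4
Overall dilution factor = 10 × 6 × 15 × 15 × 4 = 54000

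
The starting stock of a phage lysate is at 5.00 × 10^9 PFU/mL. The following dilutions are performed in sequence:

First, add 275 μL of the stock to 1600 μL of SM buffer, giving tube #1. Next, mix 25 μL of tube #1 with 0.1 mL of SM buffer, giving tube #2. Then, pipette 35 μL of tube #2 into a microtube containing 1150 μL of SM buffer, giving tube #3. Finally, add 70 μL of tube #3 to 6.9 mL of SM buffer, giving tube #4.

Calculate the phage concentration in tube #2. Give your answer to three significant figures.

Step 1: 275 μL + 1600 μL = 1875 μL total → factor 1875/275 = 6.8182
Step 2: 25 μL + 0.1 mL = 125 μL total → factor 125/25 = 5
Dilution factor through tube #2 = 6.8182 × 5 = 34.091
[tube #2] = 5.00 × 10^9 PFU/mL / 34.091 = 1.47 × 10^8 PFU/mL

1.47 × 10^8 PFU/mL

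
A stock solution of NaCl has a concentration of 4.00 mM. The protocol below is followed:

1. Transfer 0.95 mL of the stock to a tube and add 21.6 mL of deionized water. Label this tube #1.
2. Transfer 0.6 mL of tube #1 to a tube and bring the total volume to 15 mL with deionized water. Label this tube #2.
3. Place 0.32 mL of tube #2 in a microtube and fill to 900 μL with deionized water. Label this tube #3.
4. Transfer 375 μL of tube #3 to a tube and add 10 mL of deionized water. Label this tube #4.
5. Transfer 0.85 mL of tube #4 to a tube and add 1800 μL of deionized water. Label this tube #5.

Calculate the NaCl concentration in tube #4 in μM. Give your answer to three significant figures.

0.0866 μM

Step 1: 0.95 mL + 21.6 mL = 22.55 mL total → factor 22.55/0.95 = 23.737
Step 2: 0.6 mL brought to 15 mL → factor 15/0.6 = 25
Step 3: 0.32 mL brought to 900 μL → factor 0.9/0.32 = 2.8125
Step 4: 375 μL + 10 mL = 10375 μL total → factor 10375/375 = 27.667
Dilution factor through tube #4 = 23.737 × 25 × 2.8125 × 27.667 = 46176
[tube #4] = 4.00 mM / 46176 = 8.663 × 10^-5 mM = 0.0866 μM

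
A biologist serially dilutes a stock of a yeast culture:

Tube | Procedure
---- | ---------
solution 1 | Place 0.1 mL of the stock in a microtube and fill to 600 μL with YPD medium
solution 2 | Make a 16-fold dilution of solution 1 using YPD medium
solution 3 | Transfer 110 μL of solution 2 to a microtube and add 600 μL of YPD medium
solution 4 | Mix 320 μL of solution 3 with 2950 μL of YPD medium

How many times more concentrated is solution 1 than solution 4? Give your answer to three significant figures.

Step 1: 0.1 mL brought to 600 μL → factor 0.6/0.1 = 6
Step 2: 16-fold → factor 16
Step 3: 110 μL + 600 μL = 710 μL total → factor 710/110 = 6.4545
Step 4: 320 μL + 2950 μL = 3270 μL total → factor 3270/320 = 10.219
Dilution factor to solution 1 = 6; to solution 4 = 6331.9
[solution 1]/[solution 4] = (factor to solution 4)/(factor to solution 1) = 6331.9/6 = 1.06 × 10^3

1.06 × 10^3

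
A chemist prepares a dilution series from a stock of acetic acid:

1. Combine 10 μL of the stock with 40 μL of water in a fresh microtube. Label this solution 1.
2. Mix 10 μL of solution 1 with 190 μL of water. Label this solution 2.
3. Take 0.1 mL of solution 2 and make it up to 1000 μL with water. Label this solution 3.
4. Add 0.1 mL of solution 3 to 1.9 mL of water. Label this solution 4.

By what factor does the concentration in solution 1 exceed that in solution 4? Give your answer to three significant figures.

Step 1: 10 μL + 40 μL = 50 μL total → factor 50/10 = 5
Step 2: 10 μL + 190 μL = 200 μL total → factor 200/10 = 20
Step 3: 0.1 mL brought to 1000 μL → factor 1/0.1 = 10
Step 4: 0.1 mL + 1.9 mL = 2 mL total → factor 2/0.1 = 20
Dilution factor to solution 1 = 5; to solution 4 = 20000
[solution 1]/[solution 4] = (factor to solution 4)/(factor to solution 1) = 20000/5 = 4.00 × 10^3

4.00 × 10^3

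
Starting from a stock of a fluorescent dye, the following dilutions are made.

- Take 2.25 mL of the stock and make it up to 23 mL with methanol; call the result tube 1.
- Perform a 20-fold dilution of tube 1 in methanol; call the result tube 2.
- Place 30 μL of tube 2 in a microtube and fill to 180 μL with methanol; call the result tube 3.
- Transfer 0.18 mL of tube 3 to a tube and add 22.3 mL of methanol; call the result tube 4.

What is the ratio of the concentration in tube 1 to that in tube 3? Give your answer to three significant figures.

Step 1: 2.25 mL brought to 23 mL → factor 23/2.25 = 10.222
Step 2: 20-fold → factor 20
Step 3: 30 μL brought to 180 μL → factor 180/30 = 6
Dilution factor to tube 1 = 10.222; to tube 3 = 1226.7
[tube 1]/[tube 3] = (factor to tube 3)/(factor to tube 1) = 1226.7/10.222 = 120

120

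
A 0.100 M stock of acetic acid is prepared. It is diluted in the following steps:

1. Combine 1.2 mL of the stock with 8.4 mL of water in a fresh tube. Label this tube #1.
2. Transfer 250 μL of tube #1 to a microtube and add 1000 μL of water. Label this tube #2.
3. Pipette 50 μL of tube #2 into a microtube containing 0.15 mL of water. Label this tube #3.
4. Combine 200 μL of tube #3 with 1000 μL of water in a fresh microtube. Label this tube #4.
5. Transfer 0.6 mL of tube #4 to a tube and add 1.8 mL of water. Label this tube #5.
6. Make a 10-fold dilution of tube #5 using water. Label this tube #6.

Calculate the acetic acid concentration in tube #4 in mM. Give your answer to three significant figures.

0.104 mM

Step 1: 1.2 mL + 8.4 mL = 9.6 mL total → factor 9.6/1.2 = 8
Step 2: 250 μL + 1000 μL = 1250 μL total → factor 1250/250 = 5
Step 3: 50 μL + 0.15 mL = 200 μL total → factor 200/50 = 4
Step 4: 200 μL + 1000 μL = 1200 μL total → factor 1200/200 = 6
Dilution factor through tube #4 = 8 × 5 × 4 × 6 = 960
[tube #4] = 0.100 M / 960 = 0.0001042 M = 0.104 mM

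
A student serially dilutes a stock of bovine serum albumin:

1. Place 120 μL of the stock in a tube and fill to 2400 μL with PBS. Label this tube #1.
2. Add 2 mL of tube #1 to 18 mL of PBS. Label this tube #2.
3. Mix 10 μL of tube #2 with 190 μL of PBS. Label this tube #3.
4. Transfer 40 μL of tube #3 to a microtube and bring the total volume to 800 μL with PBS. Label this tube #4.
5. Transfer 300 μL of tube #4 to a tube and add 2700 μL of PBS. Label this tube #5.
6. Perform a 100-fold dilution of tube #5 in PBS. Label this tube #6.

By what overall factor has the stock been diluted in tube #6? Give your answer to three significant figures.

8.00 × 10^7

Step 1: 120 μL brought to 2400 μL → factor 2400/120 = 20
Step 2: 2 mL + 18 mL = 20 mL total → factor 20/2 = 10
Step 3: 10 μL + 190 μL = 200 μL total → factor 200/10 = 20
Step 4: 40 μL brought to 800 μL → factor 800/40 = 20
Step 5: 300 μL + 2700 μL = 3000 μL total → factor 3000/300 = 10
Step 6: 100-fold → factor 100
Overall dilution factor = 20 × 10 × 20 × 20 × 10 × 100 = 8 × 10^7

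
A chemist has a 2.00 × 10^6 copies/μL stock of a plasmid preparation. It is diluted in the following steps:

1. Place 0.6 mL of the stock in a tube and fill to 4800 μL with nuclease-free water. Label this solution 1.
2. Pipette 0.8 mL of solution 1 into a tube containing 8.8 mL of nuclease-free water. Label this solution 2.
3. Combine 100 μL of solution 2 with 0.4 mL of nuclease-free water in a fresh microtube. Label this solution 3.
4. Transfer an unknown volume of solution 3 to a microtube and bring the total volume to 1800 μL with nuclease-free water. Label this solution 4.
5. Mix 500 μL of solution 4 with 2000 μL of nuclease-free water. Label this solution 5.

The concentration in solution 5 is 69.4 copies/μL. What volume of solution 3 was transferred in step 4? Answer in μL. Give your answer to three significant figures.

Step 1: 0.6 mL brought to 4800 μL → factor 4.8/0.6 = 8
Step 2: 0.8 mL + 8.8 mL = 9.6 mL total → factor 9.6/0.8 = 12
Step 3: 100 μL + 0.4 mL = 500 μL total → factor 500/100 = 5
Step 4: v brought to 1800 μL → factor = 1800 μL/v
Step 5: 500 μL + 2000 μL = 2500 μL total → factor 2500/500 = 5
Product of known-step factors = 2400
Overall factor = 2.00 × 10^6 copies/μL / (69.4 copies/μL) = 28818
Step-4 factor = 28818 / 2400 = 12.008
v = 1800 μL / 12.008 = 150 μL

150 μL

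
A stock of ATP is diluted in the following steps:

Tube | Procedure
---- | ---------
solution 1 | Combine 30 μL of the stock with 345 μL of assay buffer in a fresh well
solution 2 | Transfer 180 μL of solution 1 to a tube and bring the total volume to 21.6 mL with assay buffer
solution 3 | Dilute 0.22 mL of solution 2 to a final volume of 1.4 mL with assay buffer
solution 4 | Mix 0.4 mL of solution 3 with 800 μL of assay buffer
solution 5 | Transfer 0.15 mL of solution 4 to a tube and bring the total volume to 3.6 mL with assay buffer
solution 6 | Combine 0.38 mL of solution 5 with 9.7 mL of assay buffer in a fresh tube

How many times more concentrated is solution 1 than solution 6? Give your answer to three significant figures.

Step 1: 30 μL + 345 μL = 375 μL total → factor 375/30 = 12.5
Step 2: 180 μL brought to 21.6 mL → factor 21600/180 = 120
Step 3: 0.22 mL brought to 1.4 mL → factor 1.4/0.22 = 6.3636
Step 4: 0.4 mL + 800 μL = 1.2 mL total → factor 1.2/0.4 = 3
Step 5: 0.15 mL brought to 3.6 mL → factor 3.6/0.15 = 24
Step 6: 0.38 mL + 9.7 mL = 10.08 mL total → factor 10.08/0.38 = 26.526
Dilution factor to solution 1 = 12.5; to solution 6 = 1.8231 × 10^7
[solution 1]/[solution 6] = (factor to solution 6)/(factor to solution 1) = 1.8231 × 10^7/12.5 = 1.46 × 10^6

1.46 × 10^6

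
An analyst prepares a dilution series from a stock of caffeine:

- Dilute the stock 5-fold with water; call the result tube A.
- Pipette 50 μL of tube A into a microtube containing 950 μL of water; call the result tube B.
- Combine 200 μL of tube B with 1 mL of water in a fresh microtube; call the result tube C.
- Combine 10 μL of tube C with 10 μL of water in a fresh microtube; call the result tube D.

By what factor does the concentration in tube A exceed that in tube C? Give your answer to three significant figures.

120

Step 1: 5-fold → factor 5
Step 2: 50 μL + 950 μL = 1000 μL total → factor 1000/50 = 20
Step 3: 200 μL + 1 mL = 1200 μL total → factor 1200/200 = 6
Dilution factor to tube A = 5; to tube C = 600
[tube A]/[tube C] = (factor to tube C)/(factor to tube A) = 600/5 = 120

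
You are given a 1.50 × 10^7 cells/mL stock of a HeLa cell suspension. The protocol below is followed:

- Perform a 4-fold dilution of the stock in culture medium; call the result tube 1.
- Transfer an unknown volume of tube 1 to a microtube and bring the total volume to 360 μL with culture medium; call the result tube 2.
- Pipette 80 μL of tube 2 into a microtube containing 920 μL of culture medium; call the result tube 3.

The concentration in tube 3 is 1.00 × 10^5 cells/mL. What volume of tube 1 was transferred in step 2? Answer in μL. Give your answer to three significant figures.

Step 1: 4-fold → factor 4
Step 2: v brought to 360 μL → factor = 360 μL/v
Step 3: 80 μL + 920 μL = 1000 μL total → factor 1000/80 = 12.5
Product of known-step factors = 50
Overall factor = 1.50 × 10^7 cells/mL / (1.00 × 10^5 cells/mL) = 150
Step-2 factor = 150 / 50 = 3
v = 360 μL / 3 = 120 μL

120 μL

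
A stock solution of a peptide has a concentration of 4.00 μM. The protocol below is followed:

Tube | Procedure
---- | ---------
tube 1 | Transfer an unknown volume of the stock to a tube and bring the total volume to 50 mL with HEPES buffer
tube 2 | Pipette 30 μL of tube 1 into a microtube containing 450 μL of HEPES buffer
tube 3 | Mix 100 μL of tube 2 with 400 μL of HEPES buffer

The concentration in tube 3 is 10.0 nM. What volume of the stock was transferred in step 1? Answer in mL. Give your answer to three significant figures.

10.0 mL

Step 1: v brought to 50 mL → factor = 50 mL/v
Step 2: 30 μL + 450 μL = 480 μL total → factor 480/30 = 16
Step 3: 100 μL + 400 μL = 500 μL total → factor 500/100 = 5
Product of known-step factors = 80
Overall factor = 4.00 μM / (10.0 nM) = 400
Step-1 factor = 400 / 80 = 5
v = 50 mL / 5 = 10.0 mL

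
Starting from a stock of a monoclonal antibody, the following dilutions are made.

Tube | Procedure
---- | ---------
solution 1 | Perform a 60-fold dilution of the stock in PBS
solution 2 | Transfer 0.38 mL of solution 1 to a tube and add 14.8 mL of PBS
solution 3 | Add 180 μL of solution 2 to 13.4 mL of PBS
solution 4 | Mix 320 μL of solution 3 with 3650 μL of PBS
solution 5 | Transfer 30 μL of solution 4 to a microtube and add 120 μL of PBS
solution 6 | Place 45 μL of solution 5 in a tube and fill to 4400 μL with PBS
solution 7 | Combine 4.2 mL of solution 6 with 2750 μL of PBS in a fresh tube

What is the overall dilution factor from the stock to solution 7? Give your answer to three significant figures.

Step 1: 60-fold → factor 60
Step 2: 0.38 mL + 14.8 mL = 15.18 mL total → factor 15.18/0.38 = 39.947
Step 3: 180 μL + 13.4 mL = 13580 μL total → factor 13580/180 = 75.444
Step 4: 320 μL + 3650 μL = 3970 μL total → factor 3970/320 = 12.406
Step 5: 30 μL + 120 μL = 150 μL total → factor 150/30 = 5
Step 6: 45 μL brought to 4400 μL → factor 4400/45 = 97.778
Step 7: 4.2 mL + 2750 μL = 6.95 mL total → factor 6.95/4.2 = 1.6548
Overall dilution factor = 60 × 39.947 × 75.444 × 12.406 × 5 × 97.778 × 1.6548 = 1.8149 × 10^9

1.81 × 10^9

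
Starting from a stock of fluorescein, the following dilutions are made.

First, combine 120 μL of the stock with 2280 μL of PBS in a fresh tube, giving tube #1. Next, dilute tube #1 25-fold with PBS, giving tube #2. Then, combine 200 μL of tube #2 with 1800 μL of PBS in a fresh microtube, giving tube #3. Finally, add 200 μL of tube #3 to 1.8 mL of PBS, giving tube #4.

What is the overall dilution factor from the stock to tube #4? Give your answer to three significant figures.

5.00 × 10^4

Step 1: 120 μL + 2280 μL = 2400 μL total → factor 2400/120 = 20
Step 2: 25-fold → factor 25
Step 3: 200 μL + 1800 μL = 2000 μL total → factor 2000/200 = 10
Step 4: 200 μL + 1.8 mL = 2000 μL total → factor 2000/200 = 10
Overall dilution factor = 20 × 25 × 10 × 10 = 50000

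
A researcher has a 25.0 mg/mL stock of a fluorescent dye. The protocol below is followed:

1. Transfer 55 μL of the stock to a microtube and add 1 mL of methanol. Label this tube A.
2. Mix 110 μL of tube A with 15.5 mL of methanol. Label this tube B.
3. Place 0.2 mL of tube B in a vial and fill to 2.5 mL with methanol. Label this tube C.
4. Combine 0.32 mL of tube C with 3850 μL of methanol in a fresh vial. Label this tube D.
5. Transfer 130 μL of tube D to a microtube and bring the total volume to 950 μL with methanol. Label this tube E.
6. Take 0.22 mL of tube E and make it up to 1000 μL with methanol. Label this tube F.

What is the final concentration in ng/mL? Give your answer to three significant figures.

1.70 ng/mL

Step 1: 55 μL + 1 mL = 1055 μL total → factor 1055/55 = 19.182
Step 2: 110 μL + 15.5 mL = 15610 μL total → factor 15610/110 = 141.91
Step 3: 0.2 mL brought to 2.5 mL → factor 2.5/0.2 = 12.5
Step 4: 0.32 mL + 3850 μL = 4.17 mL total → factor 4.17/0.32 = 13.031
Step 5: 130 μL brought to 950 μL → factor 950/130 = 7.3077
Step 6: 0.22 mL brought to 1000 μL → factor 1/0.22 = 4.5455
Overall dilution factor = 19.182 × 141.91 × 12.5 × 13.031 × 7.3077 × 4.5455 = 1.4728 × 10^7
Final = 25.0 mg/mL / 1.4728 × 10^7 = 1.697 × 10^-6 mg/mL = 1.70 ng/mL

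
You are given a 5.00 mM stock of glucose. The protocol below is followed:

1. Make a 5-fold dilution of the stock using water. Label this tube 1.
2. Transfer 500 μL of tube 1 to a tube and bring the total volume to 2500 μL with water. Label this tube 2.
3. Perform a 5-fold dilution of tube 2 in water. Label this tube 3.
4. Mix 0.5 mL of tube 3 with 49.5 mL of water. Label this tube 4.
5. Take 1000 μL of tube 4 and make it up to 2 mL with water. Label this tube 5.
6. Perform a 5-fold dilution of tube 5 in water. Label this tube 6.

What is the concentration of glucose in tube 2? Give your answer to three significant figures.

0.200 mM

Step 1: 5-fold → factor 5
Step 2: 500 μL brought to 2500 μL → factor 2500/500 = 5
Dilution factor through tube 2 = 5 × 5 = 25
[tube 2] = 5.00 mM / 25 = 0.200 mM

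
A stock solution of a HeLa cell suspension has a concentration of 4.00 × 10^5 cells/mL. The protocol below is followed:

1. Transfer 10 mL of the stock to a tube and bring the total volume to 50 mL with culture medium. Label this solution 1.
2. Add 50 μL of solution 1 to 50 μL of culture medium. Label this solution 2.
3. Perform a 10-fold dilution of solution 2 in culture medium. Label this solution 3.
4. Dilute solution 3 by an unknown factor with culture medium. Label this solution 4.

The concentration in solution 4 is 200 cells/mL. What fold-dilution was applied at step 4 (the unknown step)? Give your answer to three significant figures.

20.0-fold

Step 1: 10 mL brought to 50 mL → factor 50/10 = 5
Step 2: 50 μL + 50 μL = 100 μL total → factor 100/50 = 2
Step 3: 10-fold → factor 10
Step 4: unknown factor x
Product of known-step factors = 100
Overall factor = 4.00 × 10^5 cells/mL / (200 cells/mL) = 2000
x = 2000 / 100 = 20.0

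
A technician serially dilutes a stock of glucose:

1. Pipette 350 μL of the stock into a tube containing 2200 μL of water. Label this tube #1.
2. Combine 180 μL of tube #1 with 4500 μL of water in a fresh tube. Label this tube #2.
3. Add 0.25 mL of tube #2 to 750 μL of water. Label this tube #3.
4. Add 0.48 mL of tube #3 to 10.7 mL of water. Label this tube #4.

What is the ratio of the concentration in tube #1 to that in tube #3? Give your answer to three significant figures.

104

Step 1: 350 μL + 2200 μL = 2550 μL total → factor 2550/350 = 7.2857
Step 2: 180 μL + 4500 μL = 4680 μL total → factor 4680/180 = 26
Step 3: 0.25 mL + 750 μL = 1 mL total → factor 1/0.25 = 4
Dilution factor to tube #1 = 7.2857; to tube #3 = 757.71
[tube #1]/[tube #3] = (factor to tube #3)/(factor to tube #1) = 757.71/7.2857 = 104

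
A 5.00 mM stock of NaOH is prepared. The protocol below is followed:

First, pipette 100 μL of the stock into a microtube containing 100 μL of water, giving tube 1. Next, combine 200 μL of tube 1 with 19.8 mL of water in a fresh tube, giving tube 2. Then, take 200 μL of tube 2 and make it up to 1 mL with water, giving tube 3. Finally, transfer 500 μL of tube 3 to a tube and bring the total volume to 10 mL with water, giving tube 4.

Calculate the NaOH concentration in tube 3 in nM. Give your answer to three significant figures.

Step 1: 100 μL + 100 μL = 200 μL total → factor 200/100 = 2
Step 2: 200 μL + 19.8 mL = 20000 μL total → factor 20000/200 = 100
Step 3: 200 μL brought to 1 mL → factor 1000/200 = 5
Dilution factor through tube 3 = 2 × 100 × 5 = 1000
[tube 3] = 5.00 mM / 1000 = 0.005000 mM = 5.00 × 10^3 nM

5.00 × 10^3 nM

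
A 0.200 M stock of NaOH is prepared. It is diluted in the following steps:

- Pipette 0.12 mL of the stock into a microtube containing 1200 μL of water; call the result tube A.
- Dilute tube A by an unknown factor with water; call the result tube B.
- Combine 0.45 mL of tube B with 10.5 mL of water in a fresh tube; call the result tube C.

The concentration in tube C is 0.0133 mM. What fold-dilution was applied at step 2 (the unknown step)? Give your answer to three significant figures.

56.2-fold

Step 1: 0.12 mL + 1200 μL = 1.32 mL total → factor 1.32/0.12 = 11
Step 2: unknown factor x
Step 3: 0.45 mL + 10.5 mL = 10.95 mL total → factor 10.95/0.45 = 24.333
Product of known-step factors = 267.67
Overall factor = 0.200 M / (0.0133 mM) = 15038
x = 15038 / 267.67 = 56.2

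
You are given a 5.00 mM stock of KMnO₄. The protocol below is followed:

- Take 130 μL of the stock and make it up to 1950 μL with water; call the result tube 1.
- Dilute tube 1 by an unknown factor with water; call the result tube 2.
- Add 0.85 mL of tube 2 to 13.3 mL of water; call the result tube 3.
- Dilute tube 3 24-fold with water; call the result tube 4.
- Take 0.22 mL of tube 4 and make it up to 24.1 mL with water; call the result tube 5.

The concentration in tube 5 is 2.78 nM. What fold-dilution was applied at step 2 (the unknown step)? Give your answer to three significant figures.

2.74-fold

Step 1: 130 μL brought to 1950 μL → factor 1950/130 = 15
Step 2: unknown factor x
Step 3: 0.85 mL + 13.3 mL = 14.15 mL total → factor 14.15/0.85 = 16.647
Step 4: 24-fold → factor 24
Step 5: 0.22 mL brought to 24.1 mL → factor 24.1/0.22 = 109.55
Product of known-step factors = 6.565 × 10^5
Overall factor = 5.00 mM / (2.78 nM) = 1.7986 × 10^6
x = 1.7986 × 10^6 / 6.565 × 10^5 = 2.74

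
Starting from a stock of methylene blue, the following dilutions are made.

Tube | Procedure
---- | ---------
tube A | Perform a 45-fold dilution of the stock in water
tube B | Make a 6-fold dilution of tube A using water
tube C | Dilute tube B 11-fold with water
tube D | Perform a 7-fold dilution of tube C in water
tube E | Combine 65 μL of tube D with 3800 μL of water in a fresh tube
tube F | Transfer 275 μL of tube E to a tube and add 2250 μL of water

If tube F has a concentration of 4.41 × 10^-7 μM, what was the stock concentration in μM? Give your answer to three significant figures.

5.01 μM

Step 1: 45-fold → factor 45
Step 2: 6-fold → factor 6
Step 3: 11-fold → factor 11
Step 4: 7-fold → factor 7
Step 5: 65 μL + 3800 μL = 3865 μL total → factor 3865/65 = 59.462
Step 6: 275 μL + 2250 μL = 2525 μL total → factor 2525/275 = 9.1818
Overall dilution factor = 45 × 6 × 11 × 7 × 59.462 × 9.1818 = 1.1351 × 10^7
Stock = 4.41 × 10^-7 μM × 1.1351 × 10^7 = 5.01 μM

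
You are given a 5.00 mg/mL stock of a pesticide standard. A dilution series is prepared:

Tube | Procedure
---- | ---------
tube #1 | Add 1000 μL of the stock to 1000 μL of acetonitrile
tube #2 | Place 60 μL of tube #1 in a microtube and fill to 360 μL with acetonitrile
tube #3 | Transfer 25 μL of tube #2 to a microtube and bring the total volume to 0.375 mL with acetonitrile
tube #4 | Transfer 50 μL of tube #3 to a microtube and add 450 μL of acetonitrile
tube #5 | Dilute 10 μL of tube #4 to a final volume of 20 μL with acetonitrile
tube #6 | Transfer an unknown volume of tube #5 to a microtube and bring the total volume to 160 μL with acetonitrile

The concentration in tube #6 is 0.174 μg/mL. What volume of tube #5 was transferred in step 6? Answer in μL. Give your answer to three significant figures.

20.0 μL

Step 1: 1000 μL + 1000 μL = 2000 μL total → factor 2000/1000 = 2
Step 2: 60 μL brought to 360 μL → factor 360/60 = 6
Step 3: 25 μL brought to 0.375 mL → factor 375/25 = 15
Step 4: 50 μL + 450 μL = 500 μL total → factor 500/50 = 10
Step 5: 10 μL brought to 20 μL → factor 20/10 = 2
Step 6: v brought to 160 μL → factor = 160 μL/v
Product of known-step factors = 3600
Overall factor = 5.00 mg/mL / (0.174 μg/mL) = 28736
Step-6 factor = 28736 / 3600 = 7.9821
v = 160 μL / 7.9821 = 20.0 μL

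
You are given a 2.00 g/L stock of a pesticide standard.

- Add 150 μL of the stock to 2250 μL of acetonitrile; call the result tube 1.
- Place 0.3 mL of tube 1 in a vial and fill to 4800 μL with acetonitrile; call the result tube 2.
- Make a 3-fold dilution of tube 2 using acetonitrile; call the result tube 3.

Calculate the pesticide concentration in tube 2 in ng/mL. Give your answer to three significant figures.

Step 1: 150 μL + 2250 μL = 2400 μL total → factor 2400/150 = 16
Step 2: 0.3 mL brought to 4800 μL → factor 4.8/0.3 = 16
Dilution factor through tube 2 = 16 × 16 = 256
[tube 2] = 2.00 g/L / 256 = 0.007812 g/L = 7.81 × 10^3 ng/mL

7.81 × 10^3 ng/mL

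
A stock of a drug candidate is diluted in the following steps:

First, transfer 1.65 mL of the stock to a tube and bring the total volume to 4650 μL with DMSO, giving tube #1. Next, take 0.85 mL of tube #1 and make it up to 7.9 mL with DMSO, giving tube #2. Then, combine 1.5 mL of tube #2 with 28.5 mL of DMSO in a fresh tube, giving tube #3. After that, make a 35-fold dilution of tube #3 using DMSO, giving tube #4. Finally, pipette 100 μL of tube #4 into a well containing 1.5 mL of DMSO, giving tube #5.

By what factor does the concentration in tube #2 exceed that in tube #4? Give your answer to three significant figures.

700

Step 1: 1.65 mL brought to 4650 μL → factor 4.65/1.65 = 2.8182
Step 2: 0.85 mL brought to 7.9 mL → factor 7.9/0.85 = 9.2941
Step 3: 1.5 mL + 28.5 mL = 30 mL total → factor 30/1.5 = 20
Step 4: 35-fold → factor 35
Dilution factor to tube #2 = 26.193; to tube #4 = 18335
[tube #2]/[tube #4] = (factor to tube #4)/(factor to tube #2) = 18335/26.193 = 700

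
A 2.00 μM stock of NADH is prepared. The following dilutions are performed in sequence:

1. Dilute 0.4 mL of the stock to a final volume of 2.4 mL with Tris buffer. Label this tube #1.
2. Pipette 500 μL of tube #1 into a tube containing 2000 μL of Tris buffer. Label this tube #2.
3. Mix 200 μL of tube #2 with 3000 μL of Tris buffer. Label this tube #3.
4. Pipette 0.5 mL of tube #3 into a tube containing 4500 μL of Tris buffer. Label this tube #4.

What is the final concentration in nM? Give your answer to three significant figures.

Step 1: 0.4 mL brought to 2.4 mL → factor 2.4/0.4 = 6
Step 2: 500 μL + 2000 μL = 2500 μL total → factor 2500/500 = 5
Step 3: 200 μL + 3000 μL = 3200 μL total → factor 3200/200 = 16
Step 4: 0.5 mL + 4500 μL = 5 mL total → factor 5/0.5 = 10
Overall dilution factor = 6 × 5 × 16 × 10 = 4800
Final = 2.00 μM / 4800 = 0.0004167 μM = 0.417 nM

0.417 nM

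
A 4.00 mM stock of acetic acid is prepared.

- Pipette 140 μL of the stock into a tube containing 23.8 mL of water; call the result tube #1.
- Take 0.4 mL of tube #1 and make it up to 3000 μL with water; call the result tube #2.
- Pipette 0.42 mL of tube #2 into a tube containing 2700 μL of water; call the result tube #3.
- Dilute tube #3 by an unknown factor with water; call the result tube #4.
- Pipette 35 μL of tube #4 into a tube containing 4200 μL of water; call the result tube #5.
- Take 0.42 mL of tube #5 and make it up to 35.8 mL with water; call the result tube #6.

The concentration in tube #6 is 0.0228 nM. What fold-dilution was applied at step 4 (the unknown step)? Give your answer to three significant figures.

1.79-fold

Step 1: 140 μL + 23.8 mL = 23940 μL total → factor 23940/140 = 171
Step 2: 0.4 mL brought to 3000 μL → factor 3/0.4 = 7.5
Step 3: 0.42 mL + 2700 μL = 3.12 mL total → factor 3.12/0.42 = 7.4286
Step 4: unknown factor x
Step 5: 35 μL + 4200 μL = 4235 μL total → factor 4235/35 = 121
Step 6: 0.42 mL brought to 35.8 mL → factor 35.8/0.42 = 85.238
Product of known-step factors = 9.8261 × 10^7
Overall factor = 4.00 mM / (0.0228 nM) = 1.7544 × 10^8
x = 1.7544 × 10^8 / 9.8261 × 10^7 = 1.79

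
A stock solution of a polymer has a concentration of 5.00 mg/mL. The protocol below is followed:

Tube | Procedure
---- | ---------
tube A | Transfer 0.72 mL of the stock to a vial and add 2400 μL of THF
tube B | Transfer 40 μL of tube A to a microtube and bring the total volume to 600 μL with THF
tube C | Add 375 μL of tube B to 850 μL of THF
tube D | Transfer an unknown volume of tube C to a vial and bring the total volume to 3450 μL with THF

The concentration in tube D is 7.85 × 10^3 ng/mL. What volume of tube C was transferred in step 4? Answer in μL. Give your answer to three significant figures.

1.15 × 10^3 μL

Step 1: 0.72 mL + 2400 μL = 3.12 mL total → factor 3.12/0.72 = 4.3333
Step 2: 40 μL brought to 600 μL → factor 600/40 = 15
Step 3: 375 μL + 850 μL = 1225 μL total → factor 1225/375 = 3.2667
Step 4: v brought to 3450 μL → factor = 3450 μL/v
Product of known-step factors = 212.33
Overall factor = 5.00 mg/mL / (7.85 × 10^3 ng/mL) = 636.94
Step-4 factor = 636.94 / 212.33 = 2.9997
v = 3450 μL / 2.9997 = 1.15 × 10^3 μL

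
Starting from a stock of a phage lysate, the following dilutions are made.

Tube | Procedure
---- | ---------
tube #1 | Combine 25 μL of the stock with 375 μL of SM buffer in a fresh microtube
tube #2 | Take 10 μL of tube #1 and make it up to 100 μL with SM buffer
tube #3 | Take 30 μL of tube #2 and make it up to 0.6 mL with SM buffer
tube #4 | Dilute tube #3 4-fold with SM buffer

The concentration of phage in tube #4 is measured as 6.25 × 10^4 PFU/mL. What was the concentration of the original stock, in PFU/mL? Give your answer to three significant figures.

Step 1: 25 μL + 375 μL = 400 μL total → factor 400/25 = 16
Step 2: 10 μL brought to 100 μL → factor 100/10 = 10
Step 3: 30 μL brought to 0.6 mL → factor 600/30 = 20
Step 4: 4-fold → factor 4
Overall dilution factor = 16 × 10 × 20 × 4 = 12800
Stock = 6.25 × 10^4 PFU/mL × 12800 = 8.00 × 10^8 PFU/mL

8.00 × 10^8 PFU/mL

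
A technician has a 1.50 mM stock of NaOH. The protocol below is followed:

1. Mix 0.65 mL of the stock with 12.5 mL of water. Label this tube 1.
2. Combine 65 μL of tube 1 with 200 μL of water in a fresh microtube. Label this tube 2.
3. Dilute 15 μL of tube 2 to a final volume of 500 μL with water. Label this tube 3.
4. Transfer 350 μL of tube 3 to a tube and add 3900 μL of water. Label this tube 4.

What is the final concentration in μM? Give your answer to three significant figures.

0.0449 μM

Step 1: 0.65 mL + 12.5 mL = 13.15 mL total → factor 13.15/0.65 = 20.231
Step 2: 65 μL + 200 μL = 265 μL total → factor 265/65 = 4.0769
Step 3: 15 μL brought to 500 μL → factor 500/15 = 33.333
Step 4: 350 μL + 3900 μL = 4250 μL total → factor 4250/350 = 12.143
Overall dilution factor = 20.231 × 4.0769 × 33.333 × 12.143 = 33384
Final = 1.50 mM / 33384 = 4.493 × 10^-5 mM = 0.0449 μM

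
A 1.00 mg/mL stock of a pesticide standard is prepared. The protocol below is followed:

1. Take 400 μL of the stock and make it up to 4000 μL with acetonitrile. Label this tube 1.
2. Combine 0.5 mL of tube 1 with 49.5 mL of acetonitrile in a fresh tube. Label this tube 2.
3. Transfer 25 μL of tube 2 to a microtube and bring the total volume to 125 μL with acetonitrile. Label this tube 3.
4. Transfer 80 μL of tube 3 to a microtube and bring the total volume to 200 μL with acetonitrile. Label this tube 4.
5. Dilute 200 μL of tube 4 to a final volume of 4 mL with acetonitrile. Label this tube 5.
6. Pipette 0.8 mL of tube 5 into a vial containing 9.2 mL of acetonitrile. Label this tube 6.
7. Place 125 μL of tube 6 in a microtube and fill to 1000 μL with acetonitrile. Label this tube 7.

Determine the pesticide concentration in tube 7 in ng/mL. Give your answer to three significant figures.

Step 1: 400 μL brought to 4000 μL → factor 4000/400 = 10
Step 2: 0.5 mL + 49.5 mL = 50 mL total → factor 50/0.5 = 100
Step 3: 25 μL brought to 125 μL → factor 125/25 = 5
Step 4: 80 μL brought to 200 μL → factor 200/80 = 2.5
Step 5: 200 μL brought to 4 mL → factor 4000/200 = 20
Step 6: 0.8 mL + 9.2 mL = 10 mL total → factor 10/0.8 = 12.5
Step 7: 125 μL brought to 1000 μL → factor 1000/125 = 8
Overall dilution factor = 10 × 100 × 5 × 2.5 × 20 × 12.5 × 8 = 2.5 × 10^7
Final = 1.00 mg/mL / 2.5 × 10^7 = 4.000 × 10^-8 mg/mL = 0.0400 ng/mL

0.0400 ng/mL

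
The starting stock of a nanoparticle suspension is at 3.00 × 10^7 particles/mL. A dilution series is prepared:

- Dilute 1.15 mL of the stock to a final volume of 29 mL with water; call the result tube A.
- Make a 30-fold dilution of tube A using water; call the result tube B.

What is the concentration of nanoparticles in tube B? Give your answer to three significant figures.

3.97 × 10^4 particles/mL

Step 1: 1.15 mL brought to 29 mL → factor 29/1.15 = 25.217
Step 2: 30-fold → factor 30
Overall dilution factor = 25.217 × 30 = 756.52
Final = 3.00 × 10^7 particles/mL / 756.52 = 3.97 × 10^4 particles/mL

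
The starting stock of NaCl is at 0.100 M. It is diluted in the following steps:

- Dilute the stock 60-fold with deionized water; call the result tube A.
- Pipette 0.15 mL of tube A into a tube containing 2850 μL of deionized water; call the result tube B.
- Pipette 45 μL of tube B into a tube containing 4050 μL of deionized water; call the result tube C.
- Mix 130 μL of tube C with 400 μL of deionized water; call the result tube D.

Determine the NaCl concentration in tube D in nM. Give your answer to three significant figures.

Step 1: 60-fold → factor 60
Step 2: 0.15 mL + 2850 μL = 3 mL total → factor 3/0.15 = 20
Step 3: 45 μL + 4050 μL = 4095 μL total → factor 4095/45 = 91
Step 4: 130 μL + 400 μL = 530 μL total → factor 530/130 = 4.0769
Overall dilution factor = 60 × 20 × 91 × 4.0769 = 4.452 × 10^5
Final = 0.100 M / 4.452 × 10^5 = 2.246 × 10^-7 M = 225 nM

225 nM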